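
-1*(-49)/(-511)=-7/73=-0.10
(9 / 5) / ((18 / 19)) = 1.90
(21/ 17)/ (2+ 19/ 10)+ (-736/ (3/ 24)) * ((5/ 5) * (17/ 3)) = -22121006/ 663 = -33365.02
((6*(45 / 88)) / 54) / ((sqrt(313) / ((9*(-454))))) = -10215*sqrt(313) / 13772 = -13.12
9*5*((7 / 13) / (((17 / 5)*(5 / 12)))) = 17.10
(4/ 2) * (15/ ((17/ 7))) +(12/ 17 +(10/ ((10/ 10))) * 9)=1752/ 17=103.06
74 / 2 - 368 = -331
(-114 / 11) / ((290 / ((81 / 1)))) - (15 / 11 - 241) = 377603 / 1595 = 236.74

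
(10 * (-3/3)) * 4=-40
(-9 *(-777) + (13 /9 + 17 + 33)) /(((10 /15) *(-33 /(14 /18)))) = -221900 /891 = -249.05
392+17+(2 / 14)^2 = 20042 / 49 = 409.02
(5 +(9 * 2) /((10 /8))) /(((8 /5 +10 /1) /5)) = 485 /58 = 8.36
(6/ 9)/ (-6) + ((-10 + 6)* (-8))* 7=2015/ 9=223.89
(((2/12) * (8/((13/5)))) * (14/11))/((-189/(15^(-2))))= -8/521235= -0.00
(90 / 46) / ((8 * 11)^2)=45 / 178112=0.00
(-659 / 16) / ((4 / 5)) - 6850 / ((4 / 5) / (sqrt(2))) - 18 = -17125 * sqrt(2) / 2 - 4447 / 64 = -12178.69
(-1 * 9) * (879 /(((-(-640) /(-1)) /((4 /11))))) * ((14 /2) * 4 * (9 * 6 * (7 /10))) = 4757.39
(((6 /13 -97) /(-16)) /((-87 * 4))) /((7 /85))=-106675 /506688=-0.21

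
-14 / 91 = -2 / 13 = -0.15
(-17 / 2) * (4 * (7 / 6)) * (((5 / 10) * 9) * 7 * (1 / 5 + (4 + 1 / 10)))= -5372.85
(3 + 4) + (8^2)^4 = 16777223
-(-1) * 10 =10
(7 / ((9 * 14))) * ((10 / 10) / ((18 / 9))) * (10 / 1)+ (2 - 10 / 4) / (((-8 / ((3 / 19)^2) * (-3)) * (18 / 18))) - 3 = -141539 / 51984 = -2.72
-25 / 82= -0.30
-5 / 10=-1 / 2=-0.50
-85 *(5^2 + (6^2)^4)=-142769485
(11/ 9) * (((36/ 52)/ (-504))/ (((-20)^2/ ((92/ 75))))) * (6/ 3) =-253/ 24570000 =-0.00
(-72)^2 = 5184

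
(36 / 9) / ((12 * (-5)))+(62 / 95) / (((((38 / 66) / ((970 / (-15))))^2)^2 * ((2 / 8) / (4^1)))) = 1661695039.42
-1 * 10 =-10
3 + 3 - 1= 5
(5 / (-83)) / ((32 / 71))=-355 / 2656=-0.13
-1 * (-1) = 1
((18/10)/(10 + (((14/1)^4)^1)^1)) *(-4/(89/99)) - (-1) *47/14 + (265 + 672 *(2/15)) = 42846367601/119696990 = 357.96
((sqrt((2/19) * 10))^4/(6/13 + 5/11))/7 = 57200/331037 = 0.17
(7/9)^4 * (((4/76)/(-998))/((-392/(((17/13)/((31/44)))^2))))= 1713481/10102626021969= 0.00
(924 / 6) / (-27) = -154 / 27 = -5.70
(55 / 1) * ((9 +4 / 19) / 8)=9625 / 152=63.32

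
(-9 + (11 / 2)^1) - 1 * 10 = -27 / 2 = -13.50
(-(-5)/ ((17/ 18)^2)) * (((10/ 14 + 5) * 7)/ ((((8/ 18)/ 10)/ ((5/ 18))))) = 405000/ 289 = 1401.38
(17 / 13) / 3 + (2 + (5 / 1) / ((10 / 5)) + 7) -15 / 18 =433 / 39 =11.10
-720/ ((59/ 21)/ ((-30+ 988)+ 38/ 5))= -14599872/ 59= -247455.46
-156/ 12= -13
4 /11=0.36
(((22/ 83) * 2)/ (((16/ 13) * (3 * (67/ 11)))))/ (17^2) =1573/ 19285548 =0.00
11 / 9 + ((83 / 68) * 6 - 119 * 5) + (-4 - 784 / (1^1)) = -420583 / 306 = -1374.45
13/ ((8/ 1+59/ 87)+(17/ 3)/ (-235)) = 265785/ 176932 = 1.50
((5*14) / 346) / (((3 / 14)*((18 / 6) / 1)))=490 / 1557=0.31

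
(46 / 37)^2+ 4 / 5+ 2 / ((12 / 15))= 66337 / 13690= 4.85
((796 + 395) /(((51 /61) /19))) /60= 460123 /1020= 451.10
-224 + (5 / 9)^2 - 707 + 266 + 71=-593.69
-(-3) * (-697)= -2091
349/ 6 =58.17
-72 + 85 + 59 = 72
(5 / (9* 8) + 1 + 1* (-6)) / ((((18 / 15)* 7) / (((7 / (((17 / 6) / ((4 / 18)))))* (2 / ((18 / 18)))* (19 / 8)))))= -33725 / 22032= -1.53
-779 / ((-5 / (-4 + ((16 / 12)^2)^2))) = -52972 / 405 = -130.80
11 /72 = 0.15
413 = 413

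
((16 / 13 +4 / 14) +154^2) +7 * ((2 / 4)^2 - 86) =8414685 / 364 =23117.27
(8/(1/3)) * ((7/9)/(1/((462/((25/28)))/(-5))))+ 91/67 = -16167249/8375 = -1930.42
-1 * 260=-260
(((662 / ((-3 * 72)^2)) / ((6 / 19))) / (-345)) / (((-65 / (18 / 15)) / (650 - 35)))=0.00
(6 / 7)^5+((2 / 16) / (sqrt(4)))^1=141223 / 268912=0.53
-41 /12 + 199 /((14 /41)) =48667 /84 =579.37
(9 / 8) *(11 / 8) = 99 / 64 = 1.55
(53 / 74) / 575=53 / 42550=0.00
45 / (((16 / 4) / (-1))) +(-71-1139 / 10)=-3923 / 20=-196.15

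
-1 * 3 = -3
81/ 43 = 1.88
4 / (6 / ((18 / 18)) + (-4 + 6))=1 / 2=0.50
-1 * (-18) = 18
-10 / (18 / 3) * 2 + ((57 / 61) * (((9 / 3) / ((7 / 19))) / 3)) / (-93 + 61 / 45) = -17755685 / 5282844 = -3.36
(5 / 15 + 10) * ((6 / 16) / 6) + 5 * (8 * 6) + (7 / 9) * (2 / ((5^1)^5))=240.65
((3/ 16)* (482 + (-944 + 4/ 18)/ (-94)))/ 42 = 208133/ 94752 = 2.20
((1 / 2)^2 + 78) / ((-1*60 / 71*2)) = -22223 / 480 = -46.30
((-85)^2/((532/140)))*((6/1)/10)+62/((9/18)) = 24031/19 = 1264.79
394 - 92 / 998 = 196560 / 499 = 393.91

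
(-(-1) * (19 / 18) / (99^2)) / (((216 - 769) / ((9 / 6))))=-19 / 65039436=-0.00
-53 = -53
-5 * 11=-55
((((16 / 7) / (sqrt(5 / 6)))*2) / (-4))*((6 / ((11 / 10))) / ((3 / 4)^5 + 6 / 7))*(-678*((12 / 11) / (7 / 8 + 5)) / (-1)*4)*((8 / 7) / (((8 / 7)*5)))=-8531214336*sqrt(30) / 74357525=-628.42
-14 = -14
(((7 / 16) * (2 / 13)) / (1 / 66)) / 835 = 231 / 43420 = 0.01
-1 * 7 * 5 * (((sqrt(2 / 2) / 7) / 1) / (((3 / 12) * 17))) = -20 / 17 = -1.18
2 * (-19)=-38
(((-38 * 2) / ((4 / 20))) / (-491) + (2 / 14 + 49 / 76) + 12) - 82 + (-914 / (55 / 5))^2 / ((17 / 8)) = 1708950791409 / 537313084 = 3180.55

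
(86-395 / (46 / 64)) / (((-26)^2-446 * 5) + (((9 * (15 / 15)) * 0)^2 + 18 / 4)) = 7108 / 23759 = 0.30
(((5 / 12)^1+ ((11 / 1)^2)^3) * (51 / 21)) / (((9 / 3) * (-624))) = -361398529 / 157248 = -2298.27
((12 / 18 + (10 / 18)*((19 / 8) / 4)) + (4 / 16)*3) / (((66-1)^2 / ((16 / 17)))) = 503 / 1292850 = 0.00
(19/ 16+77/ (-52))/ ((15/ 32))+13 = 2413/ 195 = 12.37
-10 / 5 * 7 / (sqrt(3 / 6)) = -14 * sqrt(2) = -19.80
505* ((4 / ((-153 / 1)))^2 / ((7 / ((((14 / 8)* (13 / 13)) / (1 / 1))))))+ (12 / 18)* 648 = 10114708 / 23409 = 432.09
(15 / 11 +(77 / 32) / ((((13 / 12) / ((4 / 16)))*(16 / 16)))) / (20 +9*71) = 8781 / 3015584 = 0.00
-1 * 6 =-6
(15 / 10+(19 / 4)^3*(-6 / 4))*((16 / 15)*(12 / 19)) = -4077 / 38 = -107.29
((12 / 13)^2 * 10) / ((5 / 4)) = 1152 / 169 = 6.82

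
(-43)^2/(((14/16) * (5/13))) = 192296/35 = 5494.17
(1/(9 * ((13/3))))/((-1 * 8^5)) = -1/1277952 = -0.00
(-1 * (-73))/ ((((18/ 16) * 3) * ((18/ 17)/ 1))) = 4964/ 243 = 20.43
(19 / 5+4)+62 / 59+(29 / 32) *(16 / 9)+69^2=25336463 / 5310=4771.46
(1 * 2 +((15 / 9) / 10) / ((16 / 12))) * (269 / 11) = 4573 / 88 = 51.97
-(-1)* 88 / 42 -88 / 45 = 44 / 315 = 0.14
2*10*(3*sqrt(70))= 60*sqrt(70)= 502.00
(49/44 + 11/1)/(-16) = -533/704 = -0.76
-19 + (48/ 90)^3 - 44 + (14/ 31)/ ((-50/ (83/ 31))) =-203919028/ 3243375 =-62.87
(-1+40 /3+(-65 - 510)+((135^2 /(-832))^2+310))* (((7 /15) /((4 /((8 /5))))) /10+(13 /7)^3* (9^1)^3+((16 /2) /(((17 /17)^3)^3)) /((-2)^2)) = 141727743277075829 /133555968000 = 1061186.15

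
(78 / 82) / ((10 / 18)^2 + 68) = 0.01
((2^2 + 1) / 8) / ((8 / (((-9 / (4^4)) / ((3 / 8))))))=-15 / 2048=-0.01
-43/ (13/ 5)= -215/ 13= -16.54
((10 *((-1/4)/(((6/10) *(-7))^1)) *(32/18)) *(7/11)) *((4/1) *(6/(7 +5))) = 400/297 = 1.35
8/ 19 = 0.42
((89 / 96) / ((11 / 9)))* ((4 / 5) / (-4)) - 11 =-11.15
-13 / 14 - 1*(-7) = 85 / 14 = 6.07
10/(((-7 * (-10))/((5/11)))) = 5/77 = 0.06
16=16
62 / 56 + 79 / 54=1943 / 756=2.57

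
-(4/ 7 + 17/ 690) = -2879/ 4830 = -0.60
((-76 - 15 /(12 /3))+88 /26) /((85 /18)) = -35739 /2210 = -16.17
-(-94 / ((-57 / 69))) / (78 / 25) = -27025 / 741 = -36.47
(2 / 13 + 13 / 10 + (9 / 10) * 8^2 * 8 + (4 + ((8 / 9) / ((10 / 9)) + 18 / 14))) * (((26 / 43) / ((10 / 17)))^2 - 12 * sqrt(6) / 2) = 1601192073 / 3235750 - 1278567 * sqrt(6) / 455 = -6388.31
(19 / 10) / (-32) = -19 / 320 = -0.06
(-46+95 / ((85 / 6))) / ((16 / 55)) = -9185 / 68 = -135.07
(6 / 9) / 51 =0.01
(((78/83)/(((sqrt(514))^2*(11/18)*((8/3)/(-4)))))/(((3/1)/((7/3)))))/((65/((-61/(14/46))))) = 0.01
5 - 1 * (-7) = 12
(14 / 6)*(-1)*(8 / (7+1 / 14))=-784 / 297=-2.64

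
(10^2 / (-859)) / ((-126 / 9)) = 50 / 6013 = 0.01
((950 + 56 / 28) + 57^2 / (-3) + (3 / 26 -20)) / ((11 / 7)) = -27461 / 286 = -96.02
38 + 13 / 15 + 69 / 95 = 11284 / 285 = 39.59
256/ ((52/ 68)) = 4352/ 13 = 334.77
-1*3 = -3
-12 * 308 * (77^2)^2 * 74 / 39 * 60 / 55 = -3496180845696 / 13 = -268936988130.46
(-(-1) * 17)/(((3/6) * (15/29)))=986/15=65.73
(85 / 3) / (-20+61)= 85 / 123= 0.69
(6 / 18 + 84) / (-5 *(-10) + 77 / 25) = 6325 / 3981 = 1.59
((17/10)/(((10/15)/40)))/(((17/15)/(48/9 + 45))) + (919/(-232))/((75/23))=78800863/17400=4528.79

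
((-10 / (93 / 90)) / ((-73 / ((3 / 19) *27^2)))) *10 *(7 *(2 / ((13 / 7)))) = 642978000 / 558961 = 1150.31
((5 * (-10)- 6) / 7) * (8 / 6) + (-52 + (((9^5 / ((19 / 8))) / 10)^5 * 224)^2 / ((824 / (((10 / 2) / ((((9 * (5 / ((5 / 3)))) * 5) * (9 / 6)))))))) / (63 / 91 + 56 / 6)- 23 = 575987889321127353841760753259836351316320038464108767999 / 425522342716715888671875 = 1353601988661218878209732000000000.00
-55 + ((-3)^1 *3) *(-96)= 809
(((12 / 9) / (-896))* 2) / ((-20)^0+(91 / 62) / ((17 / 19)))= -527 / 467544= -0.00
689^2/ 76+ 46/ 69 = 1424315/ 228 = 6247.00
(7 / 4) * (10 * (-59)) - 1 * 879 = -3823 / 2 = -1911.50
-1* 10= -10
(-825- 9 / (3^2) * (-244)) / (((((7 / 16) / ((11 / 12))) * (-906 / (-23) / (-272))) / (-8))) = -91387648 / 1359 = -67246.25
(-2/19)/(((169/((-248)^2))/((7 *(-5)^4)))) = -538160000/3211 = -167598.88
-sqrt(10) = -3.16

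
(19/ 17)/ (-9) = -19/ 153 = -0.12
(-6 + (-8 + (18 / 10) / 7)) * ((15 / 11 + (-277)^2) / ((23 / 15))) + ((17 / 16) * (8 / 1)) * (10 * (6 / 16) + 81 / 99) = -9742978359 / 14168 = -687674.93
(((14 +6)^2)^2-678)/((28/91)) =1035593/2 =517796.50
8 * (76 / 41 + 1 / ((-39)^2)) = 925096 / 62361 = 14.83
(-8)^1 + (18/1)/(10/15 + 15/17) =3.62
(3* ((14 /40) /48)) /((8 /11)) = 77 /2560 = 0.03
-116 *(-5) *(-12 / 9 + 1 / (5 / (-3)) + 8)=10556 / 3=3518.67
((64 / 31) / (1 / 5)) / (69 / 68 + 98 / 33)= 718080 / 277171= 2.59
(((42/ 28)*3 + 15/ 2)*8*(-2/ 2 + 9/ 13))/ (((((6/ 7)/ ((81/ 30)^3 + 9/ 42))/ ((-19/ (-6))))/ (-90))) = 63512136/ 325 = 195421.96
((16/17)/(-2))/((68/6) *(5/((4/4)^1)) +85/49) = -1176/145945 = -0.01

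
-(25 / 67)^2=-0.14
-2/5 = -0.40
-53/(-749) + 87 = 65216/749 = 87.07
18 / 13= 1.38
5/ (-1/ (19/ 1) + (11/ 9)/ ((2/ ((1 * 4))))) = 855/ 409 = 2.09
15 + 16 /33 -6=313 /33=9.48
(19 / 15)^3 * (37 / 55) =1.37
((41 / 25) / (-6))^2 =1681 / 22500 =0.07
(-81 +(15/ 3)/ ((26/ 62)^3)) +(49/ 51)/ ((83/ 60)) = -38768762/ 3099967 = -12.51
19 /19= 1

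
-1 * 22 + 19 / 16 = -333 / 16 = -20.81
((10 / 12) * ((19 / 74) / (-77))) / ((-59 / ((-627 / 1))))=-0.03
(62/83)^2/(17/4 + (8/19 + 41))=292144/23911719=0.01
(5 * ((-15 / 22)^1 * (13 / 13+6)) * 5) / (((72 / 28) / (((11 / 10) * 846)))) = -172725 / 4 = -43181.25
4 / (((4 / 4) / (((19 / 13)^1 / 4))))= 1.46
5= 5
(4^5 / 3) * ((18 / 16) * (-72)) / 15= -9216 / 5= -1843.20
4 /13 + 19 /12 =295 /156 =1.89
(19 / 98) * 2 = 19 / 49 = 0.39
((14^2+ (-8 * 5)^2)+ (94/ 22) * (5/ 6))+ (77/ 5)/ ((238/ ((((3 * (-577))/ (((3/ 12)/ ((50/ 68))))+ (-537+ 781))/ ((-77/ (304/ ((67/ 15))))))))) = 18578310703/ 8945706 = 2076.79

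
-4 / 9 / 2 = -0.22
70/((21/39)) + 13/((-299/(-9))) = 2999/23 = 130.39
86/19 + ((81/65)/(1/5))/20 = 23899/4940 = 4.84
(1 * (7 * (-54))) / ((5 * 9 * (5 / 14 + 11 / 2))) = -294 / 205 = -1.43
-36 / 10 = -18 / 5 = -3.60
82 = 82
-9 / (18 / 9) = -9 / 2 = -4.50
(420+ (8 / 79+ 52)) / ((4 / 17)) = 158508 / 79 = 2006.43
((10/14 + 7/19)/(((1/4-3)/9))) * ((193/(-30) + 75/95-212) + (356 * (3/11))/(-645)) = 771.73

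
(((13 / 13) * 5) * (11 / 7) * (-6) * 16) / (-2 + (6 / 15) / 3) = 19800 / 49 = 404.08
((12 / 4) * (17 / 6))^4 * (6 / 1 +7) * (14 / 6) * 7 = 53202877 / 48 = 1108393.27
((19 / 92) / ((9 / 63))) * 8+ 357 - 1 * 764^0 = 8454 / 23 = 367.57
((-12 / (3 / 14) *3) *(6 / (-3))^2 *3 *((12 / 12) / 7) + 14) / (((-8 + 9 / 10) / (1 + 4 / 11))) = 41100 / 781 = 52.62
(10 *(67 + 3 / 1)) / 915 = 140 / 183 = 0.77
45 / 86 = 0.52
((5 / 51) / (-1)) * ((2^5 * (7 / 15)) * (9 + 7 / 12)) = -6440 / 459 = -14.03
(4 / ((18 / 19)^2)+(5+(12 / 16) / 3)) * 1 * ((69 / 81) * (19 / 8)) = 1374365 / 69984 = 19.64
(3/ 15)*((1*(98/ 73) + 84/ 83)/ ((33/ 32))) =456512/ 999735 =0.46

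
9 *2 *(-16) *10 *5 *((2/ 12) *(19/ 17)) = -45600/ 17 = -2682.35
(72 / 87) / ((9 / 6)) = 16 / 29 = 0.55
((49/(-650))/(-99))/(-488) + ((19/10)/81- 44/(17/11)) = -136677903137/4804628400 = -28.45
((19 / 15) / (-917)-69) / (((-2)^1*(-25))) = -474557 / 343875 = -1.38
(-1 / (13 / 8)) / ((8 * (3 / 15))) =-5 / 13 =-0.38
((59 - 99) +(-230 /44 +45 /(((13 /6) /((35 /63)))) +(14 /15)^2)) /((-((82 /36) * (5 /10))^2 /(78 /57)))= 304101936 /8783225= 34.62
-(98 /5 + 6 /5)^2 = -10816 /25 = -432.64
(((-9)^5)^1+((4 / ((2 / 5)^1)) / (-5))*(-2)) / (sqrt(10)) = -11809*sqrt(10) / 2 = -18671.67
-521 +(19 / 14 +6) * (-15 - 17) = -5295 / 7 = -756.43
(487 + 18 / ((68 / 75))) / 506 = 1.00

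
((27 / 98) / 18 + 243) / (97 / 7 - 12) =47631 / 364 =130.85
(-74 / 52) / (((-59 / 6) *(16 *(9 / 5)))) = 0.01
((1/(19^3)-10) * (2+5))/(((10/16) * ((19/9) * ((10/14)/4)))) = -967927968/3258025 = -297.09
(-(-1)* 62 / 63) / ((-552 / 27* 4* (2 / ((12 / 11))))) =-0.01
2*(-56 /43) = -112 /43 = -2.60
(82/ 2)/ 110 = 41/ 110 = 0.37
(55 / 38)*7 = 385 / 38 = 10.13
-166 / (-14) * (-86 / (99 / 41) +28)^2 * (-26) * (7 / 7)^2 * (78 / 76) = -7974573932 / 434511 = -18352.99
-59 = -59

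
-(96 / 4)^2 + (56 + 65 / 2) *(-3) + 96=-745.50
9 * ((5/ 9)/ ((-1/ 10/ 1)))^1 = -50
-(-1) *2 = 2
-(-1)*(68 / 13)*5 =340 / 13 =26.15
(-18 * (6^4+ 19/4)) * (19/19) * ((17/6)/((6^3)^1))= -88451/288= -307.12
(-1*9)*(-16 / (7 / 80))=11520 / 7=1645.71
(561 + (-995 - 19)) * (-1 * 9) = 4077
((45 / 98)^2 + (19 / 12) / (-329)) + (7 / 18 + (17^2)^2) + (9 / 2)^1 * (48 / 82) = 6955988504455 / 83281086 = 83524.23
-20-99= -119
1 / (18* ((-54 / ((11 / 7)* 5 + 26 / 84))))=-49 / 5832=-0.01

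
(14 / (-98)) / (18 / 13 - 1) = -13 / 35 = -0.37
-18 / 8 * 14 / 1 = -63 / 2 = -31.50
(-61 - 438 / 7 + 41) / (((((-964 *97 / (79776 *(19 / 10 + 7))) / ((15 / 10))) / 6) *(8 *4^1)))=577102077 / 3272780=176.33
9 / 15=3 / 5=0.60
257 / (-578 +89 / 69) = -17733 / 39793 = -0.45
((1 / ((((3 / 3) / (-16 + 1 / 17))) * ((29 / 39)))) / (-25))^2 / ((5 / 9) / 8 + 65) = 8042670792 / 711677853125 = 0.01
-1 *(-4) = 4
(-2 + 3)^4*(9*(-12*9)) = -972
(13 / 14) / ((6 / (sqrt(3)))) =13*sqrt(3) / 84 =0.27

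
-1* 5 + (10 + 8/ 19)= 103/ 19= 5.42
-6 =-6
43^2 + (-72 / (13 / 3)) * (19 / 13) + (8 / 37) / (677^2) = 5229510516573 / 2865931237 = 1824.72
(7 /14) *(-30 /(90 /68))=-34 /3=-11.33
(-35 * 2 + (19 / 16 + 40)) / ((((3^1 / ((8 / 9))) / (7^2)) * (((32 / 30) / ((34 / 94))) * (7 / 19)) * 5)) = -1042321 / 13536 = -77.00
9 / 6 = 1.50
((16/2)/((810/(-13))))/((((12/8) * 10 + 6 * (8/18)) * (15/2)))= -104/107325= -0.00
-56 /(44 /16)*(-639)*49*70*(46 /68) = 5645999520 /187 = 30192510.80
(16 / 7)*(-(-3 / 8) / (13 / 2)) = 0.13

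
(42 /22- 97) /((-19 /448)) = 468608 /209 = 2242.14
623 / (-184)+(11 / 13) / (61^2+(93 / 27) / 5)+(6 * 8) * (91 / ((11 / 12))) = 5245766548697 / 1101657128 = 4761.71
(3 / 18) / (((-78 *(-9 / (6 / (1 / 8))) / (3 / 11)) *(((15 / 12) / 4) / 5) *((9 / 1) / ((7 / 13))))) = 448 / 150579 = 0.00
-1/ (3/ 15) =-5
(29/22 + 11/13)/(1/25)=15475/286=54.11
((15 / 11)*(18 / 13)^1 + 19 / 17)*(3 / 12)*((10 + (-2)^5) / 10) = -7307 / 4420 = -1.65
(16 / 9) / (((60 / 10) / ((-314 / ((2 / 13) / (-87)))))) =473512 / 9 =52612.44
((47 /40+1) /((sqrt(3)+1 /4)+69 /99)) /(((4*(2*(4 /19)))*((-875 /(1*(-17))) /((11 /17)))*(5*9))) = -66671 /410446400+2200143*sqrt(3) /12826450000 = 0.00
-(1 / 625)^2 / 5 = -1 / 1953125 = -0.00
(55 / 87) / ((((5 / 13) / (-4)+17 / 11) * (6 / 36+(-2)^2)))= 12584 / 120205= 0.10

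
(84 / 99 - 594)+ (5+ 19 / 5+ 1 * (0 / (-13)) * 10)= -96418 / 165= -584.35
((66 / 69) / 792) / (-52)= -1 / 43056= -0.00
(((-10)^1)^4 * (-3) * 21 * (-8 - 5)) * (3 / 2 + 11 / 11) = 20475000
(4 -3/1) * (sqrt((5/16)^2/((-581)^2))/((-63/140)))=-25/20916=-0.00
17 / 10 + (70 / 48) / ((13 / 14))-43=-30989 / 780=-39.73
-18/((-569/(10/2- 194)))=-3402/569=-5.98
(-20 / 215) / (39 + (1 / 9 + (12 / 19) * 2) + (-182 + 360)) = -0.00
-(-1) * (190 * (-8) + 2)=-1518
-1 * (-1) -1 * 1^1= 0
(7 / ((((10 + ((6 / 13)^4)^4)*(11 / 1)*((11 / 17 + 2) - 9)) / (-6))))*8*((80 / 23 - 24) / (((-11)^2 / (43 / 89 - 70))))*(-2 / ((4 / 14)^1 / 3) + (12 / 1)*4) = 60323443848825764329190832 / 394123097629080767590247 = 153.06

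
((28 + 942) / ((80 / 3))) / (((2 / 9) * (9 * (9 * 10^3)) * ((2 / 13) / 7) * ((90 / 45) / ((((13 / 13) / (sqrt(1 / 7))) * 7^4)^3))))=855239294862589 * sqrt(7) / 192000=11785158779.46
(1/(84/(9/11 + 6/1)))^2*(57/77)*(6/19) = 5625/3652264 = 0.00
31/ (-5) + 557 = 550.80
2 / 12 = 1 / 6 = 0.17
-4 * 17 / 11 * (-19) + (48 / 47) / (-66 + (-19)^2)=17914108 / 152515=117.46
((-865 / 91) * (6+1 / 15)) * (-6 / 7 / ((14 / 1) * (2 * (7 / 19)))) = 3287 / 686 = 4.79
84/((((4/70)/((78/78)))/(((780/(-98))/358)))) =-5850/179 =-32.68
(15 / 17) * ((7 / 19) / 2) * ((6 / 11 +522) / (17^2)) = 301770 / 1026817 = 0.29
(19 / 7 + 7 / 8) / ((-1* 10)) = -201 / 560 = -0.36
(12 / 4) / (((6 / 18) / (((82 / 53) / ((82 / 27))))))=243 / 53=4.58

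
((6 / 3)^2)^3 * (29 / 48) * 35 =4060 / 3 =1353.33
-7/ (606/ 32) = -112/ 303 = -0.37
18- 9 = 9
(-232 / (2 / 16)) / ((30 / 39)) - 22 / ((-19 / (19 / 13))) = -156722 / 65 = -2411.11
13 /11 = 1.18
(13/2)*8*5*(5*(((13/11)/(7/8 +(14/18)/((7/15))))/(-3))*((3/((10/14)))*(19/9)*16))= -57541120/2013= -28584.76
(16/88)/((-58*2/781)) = -71/58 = -1.22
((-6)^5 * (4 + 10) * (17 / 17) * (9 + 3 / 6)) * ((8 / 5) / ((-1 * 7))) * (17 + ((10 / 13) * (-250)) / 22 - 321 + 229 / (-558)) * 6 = -9844723660032 / 22165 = -444156267.09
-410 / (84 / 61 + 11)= -5002 / 151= -33.13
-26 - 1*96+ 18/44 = -2675/22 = -121.59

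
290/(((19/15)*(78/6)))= 4350/247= 17.61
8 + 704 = 712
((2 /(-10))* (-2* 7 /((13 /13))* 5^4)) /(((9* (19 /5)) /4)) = 35000 /171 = 204.68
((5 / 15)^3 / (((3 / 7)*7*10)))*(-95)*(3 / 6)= -19 / 324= -0.06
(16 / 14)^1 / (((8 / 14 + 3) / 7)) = 56 / 25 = 2.24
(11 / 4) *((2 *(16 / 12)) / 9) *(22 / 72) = 0.25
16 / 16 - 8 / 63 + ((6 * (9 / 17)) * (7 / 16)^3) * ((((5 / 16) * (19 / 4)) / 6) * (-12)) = 5849075 / 70189056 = 0.08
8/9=0.89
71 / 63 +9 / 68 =5395 / 4284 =1.26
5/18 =0.28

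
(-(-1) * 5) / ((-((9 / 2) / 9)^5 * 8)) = -20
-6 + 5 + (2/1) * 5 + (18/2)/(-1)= 0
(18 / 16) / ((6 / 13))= 39 / 16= 2.44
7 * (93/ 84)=31/ 4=7.75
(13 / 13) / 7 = 1 / 7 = 0.14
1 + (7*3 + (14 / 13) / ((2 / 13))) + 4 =33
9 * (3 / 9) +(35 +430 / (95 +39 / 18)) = 24734 / 583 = 42.43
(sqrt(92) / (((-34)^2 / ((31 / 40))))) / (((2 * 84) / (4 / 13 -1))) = -93 * sqrt(23) / 16831360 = -0.00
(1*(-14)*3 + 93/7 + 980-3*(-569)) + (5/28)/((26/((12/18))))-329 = 2329.29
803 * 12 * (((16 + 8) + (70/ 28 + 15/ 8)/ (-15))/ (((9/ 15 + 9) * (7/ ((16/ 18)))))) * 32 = 18276280/ 189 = 96699.89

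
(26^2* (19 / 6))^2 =41242084 / 9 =4582453.78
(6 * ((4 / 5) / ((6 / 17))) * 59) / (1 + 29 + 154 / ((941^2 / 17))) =888137443 / 33208810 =26.74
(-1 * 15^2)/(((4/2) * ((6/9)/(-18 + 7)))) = 1856.25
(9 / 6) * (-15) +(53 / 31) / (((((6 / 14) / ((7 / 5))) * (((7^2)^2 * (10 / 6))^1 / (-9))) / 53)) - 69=-6999987 / 75950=-92.17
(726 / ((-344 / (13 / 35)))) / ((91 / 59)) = -21417 / 42140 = -0.51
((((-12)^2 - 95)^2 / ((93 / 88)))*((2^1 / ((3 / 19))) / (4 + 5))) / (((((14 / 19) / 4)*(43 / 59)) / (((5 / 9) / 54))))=6428890160 / 26237439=245.03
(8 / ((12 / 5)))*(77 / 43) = 5.97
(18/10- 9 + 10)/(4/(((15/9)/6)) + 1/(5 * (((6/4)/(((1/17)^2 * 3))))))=2023/10405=0.19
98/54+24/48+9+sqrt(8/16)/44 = sqrt(2)/88+611/54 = 11.33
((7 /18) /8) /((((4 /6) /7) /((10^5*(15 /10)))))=153125 /2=76562.50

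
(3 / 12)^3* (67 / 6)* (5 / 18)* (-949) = -317915 / 6912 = -45.99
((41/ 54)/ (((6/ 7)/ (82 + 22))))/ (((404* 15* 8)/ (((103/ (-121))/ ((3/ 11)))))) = -384293/ 64793520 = -0.01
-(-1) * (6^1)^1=6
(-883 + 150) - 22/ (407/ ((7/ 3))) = -81377/ 111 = -733.13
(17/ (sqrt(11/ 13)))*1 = 17*sqrt(143)/ 11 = 18.48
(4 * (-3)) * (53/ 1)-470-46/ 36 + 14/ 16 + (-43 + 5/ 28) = -579209/ 504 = -1149.22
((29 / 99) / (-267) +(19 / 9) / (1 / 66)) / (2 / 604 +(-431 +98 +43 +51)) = -0.58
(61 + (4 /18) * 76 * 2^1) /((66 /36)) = 1706 /33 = 51.70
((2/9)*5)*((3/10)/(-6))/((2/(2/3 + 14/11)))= -16/297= -0.05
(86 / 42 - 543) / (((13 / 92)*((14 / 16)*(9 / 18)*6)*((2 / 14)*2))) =-4180480 / 819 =-5104.37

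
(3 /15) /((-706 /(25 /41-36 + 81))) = -187 /14473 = -0.01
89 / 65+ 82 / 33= 8267 / 2145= 3.85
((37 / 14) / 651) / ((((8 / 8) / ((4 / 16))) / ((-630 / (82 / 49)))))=-3885 / 10168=-0.38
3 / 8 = 0.38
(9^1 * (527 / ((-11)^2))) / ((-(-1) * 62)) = 0.63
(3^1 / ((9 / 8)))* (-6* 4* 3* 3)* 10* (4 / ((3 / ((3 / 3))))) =-7680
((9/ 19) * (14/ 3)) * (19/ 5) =42/ 5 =8.40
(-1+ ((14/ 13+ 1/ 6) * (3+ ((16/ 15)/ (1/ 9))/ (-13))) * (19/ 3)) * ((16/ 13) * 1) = 681896/ 32955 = 20.69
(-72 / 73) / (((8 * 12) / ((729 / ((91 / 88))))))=-48114 / 6643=-7.24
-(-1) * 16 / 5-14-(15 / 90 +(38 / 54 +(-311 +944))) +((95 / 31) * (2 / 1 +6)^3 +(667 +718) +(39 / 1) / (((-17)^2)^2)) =1614407719469 / 699070770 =2309.36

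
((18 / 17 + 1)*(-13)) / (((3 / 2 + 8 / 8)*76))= -91 / 646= -0.14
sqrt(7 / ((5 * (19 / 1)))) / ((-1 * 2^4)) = -sqrt(665) / 1520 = -0.02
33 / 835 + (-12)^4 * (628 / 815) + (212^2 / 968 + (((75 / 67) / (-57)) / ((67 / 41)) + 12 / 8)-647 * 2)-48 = 8250319503537941 / 561852927262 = 14684.13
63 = 63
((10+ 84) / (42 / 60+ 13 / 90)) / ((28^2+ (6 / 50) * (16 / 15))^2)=3671875 / 20281732096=0.00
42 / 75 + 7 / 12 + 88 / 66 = 743 / 300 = 2.48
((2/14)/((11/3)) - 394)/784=-30335/60368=-0.50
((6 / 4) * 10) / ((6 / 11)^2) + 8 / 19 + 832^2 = 157838663 / 228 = 692274.84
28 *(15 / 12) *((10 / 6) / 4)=14.58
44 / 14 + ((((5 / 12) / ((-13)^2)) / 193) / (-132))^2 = 58724734581647023 / 18685142821433088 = 3.14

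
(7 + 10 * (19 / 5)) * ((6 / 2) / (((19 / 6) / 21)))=17010 / 19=895.26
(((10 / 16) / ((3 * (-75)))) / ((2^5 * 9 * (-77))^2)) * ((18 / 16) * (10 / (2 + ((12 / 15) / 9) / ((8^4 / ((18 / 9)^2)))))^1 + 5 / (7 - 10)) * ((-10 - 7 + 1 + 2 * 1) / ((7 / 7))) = 7817 / 24974420815872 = 0.00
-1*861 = -861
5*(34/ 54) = 85/ 27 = 3.15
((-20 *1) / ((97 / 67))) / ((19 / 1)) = -1340 / 1843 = -0.73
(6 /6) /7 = 1 /7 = 0.14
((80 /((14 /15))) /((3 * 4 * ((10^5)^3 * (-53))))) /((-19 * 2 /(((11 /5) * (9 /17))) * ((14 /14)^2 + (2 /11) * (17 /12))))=3267 /994613900000000000000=0.00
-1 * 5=-5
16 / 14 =1.14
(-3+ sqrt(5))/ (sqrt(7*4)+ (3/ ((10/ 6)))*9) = -0.04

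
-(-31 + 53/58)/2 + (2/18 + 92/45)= 17.20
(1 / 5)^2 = 1 / 25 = 0.04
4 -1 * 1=3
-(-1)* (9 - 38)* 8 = -232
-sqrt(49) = -7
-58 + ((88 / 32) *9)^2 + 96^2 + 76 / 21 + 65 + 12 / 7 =472363 / 48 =9840.90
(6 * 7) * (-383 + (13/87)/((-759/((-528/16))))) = -16085.73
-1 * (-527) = 527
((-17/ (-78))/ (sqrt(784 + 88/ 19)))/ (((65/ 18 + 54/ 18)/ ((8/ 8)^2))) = 3* sqrt(71174)/ 681772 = 0.00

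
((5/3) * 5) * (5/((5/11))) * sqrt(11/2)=275 * sqrt(22)/6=214.98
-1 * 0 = 0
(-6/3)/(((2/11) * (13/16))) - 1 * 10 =-306/13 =-23.54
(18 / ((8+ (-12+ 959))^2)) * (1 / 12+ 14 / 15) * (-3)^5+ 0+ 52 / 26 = 18196031 / 9120250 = 2.00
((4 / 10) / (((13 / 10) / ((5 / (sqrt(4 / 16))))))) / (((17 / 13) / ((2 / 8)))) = 10 / 17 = 0.59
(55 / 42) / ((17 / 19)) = 1045 / 714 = 1.46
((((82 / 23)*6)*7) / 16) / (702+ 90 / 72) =861 / 64699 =0.01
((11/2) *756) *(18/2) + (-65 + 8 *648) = 42541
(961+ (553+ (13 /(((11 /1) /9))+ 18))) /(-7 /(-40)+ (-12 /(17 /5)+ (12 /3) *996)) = 11538920 /29775229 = 0.39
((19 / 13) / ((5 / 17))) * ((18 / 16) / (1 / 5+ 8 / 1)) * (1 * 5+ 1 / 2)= 31977 / 8528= 3.75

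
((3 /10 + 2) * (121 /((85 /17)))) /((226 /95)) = 52877 /2260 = 23.40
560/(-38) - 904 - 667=-30129/19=-1585.74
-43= -43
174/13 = 13.38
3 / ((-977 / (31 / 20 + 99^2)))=-588153 / 19540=-30.10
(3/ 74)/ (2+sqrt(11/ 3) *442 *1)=-9/ 79512704+663 *sqrt(33)/ 79512704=0.00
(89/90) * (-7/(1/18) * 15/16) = -1869/16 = -116.81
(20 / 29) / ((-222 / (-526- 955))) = 4.60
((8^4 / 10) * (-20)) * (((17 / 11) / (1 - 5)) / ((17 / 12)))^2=-73728 / 121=-609.32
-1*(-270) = 270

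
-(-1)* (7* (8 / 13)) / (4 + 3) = 8 / 13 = 0.62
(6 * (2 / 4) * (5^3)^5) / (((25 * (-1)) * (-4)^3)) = 3662109375 / 64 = 57220458.98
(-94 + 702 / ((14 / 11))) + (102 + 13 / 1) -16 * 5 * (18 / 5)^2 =-16248 / 35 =-464.23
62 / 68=31 / 34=0.91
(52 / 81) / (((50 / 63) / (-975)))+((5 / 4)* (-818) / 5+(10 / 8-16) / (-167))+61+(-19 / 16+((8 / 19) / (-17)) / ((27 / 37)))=-21748229425 / 23302512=-933.30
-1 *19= -19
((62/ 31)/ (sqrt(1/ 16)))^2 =64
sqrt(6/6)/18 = 1/18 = 0.06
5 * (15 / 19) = 75 / 19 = 3.95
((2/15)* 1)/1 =2/15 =0.13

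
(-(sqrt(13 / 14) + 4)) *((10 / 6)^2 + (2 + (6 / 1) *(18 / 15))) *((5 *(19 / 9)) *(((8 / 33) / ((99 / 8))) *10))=-2383360 / 24057 - 42560 *sqrt(182) / 24057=-122.94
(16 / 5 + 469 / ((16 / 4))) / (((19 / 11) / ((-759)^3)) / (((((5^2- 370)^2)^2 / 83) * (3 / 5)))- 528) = -19697560323938528815575 / 86345469913155194814308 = -0.23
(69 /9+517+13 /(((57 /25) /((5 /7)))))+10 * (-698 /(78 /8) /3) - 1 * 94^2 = -132982643 /15561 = -8545.89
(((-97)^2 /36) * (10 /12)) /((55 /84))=65863 /198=332.64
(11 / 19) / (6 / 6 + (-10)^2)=0.01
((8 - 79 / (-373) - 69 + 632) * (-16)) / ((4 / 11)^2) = -69116.63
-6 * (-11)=66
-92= -92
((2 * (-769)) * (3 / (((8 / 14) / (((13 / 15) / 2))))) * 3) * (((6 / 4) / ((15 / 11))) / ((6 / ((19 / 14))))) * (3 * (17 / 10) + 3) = -21154.90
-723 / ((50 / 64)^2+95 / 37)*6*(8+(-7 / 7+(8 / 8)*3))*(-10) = 1095720960 / 8027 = 136504.42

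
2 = 2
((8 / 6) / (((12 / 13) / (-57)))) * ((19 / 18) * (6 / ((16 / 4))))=-4693 / 36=-130.36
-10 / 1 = -10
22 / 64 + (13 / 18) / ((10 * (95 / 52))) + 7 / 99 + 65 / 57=799721 / 501600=1.59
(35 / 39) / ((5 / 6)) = 14 / 13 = 1.08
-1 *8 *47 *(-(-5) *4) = -7520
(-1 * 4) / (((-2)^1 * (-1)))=-2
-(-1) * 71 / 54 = 71 / 54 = 1.31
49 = 49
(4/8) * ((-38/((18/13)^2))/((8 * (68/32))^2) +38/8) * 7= 3068443/187272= 16.38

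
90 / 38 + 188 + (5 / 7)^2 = 177708 / 931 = 190.88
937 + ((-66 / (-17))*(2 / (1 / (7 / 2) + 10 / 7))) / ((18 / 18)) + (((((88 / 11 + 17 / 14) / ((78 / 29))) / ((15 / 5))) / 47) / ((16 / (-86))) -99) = 5879997659 / 6980064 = 842.40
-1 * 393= -393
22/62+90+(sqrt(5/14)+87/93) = sqrt(70)/14+2830/31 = 91.89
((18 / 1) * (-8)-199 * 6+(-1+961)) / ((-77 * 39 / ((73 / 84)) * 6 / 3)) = 219 / 4004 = 0.05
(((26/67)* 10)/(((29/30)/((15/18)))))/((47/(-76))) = -494000/91321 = -5.41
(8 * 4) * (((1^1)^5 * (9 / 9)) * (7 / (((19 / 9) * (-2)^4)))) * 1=126 / 19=6.63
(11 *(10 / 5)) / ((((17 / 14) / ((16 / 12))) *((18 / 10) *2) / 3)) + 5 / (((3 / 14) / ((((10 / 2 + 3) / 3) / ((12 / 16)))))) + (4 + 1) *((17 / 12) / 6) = 382895 / 3672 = 104.27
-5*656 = -3280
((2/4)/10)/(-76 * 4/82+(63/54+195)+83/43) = 5289/20562530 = 0.00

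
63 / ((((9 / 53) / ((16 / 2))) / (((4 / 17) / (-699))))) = -11872 / 11883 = -1.00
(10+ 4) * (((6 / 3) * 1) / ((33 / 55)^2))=700 / 9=77.78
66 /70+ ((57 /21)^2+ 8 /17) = 8.78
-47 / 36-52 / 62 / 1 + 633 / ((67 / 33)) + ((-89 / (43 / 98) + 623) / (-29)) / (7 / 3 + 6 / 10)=2694028001 / 8841789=304.69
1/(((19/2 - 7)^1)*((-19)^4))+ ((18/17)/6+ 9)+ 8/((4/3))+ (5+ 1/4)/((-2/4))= 103605263/22154570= 4.68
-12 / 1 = -12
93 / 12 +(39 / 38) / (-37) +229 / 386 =4512969 / 542716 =8.32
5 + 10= 15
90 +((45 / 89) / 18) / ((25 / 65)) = 16033 / 178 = 90.07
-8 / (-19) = 8 / 19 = 0.42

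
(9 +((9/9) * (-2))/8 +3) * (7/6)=329/24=13.71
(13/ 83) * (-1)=-13/ 83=-0.16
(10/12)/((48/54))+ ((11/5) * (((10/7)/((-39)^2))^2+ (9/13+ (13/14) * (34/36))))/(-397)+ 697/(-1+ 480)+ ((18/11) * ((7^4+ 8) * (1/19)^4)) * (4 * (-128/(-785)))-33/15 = 7185605768232152364977/35284549063669490959920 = 0.20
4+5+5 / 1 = 14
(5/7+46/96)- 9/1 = -2623/336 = -7.81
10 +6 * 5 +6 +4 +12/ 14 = 356/ 7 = 50.86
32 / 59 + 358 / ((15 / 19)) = 401798 / 885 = 454.01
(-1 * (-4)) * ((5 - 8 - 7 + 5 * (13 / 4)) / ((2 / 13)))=325 / 2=162.50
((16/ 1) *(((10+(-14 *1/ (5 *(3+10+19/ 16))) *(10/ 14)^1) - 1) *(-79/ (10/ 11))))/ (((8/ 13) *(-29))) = 22718267/ 32915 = 690.21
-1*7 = -7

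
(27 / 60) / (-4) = -9 / 80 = -0.11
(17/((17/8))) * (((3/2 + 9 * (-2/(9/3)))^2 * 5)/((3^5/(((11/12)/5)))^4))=14641/55788550416000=0.00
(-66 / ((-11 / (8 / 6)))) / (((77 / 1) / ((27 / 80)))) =27 / 770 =0.04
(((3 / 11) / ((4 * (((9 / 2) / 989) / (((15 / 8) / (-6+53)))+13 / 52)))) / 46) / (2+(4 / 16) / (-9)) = 11610 / 5623981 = 0.00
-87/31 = -2.81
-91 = -91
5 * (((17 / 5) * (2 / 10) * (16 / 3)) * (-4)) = -1088 / 15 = -72.53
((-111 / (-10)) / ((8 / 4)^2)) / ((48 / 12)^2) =111 / 640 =0.17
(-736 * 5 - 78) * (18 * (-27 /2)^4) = -8987198751 /4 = -2246799687.75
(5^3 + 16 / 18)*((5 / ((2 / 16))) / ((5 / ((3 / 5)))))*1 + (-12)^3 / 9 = 6184 / 15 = 412.27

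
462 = 462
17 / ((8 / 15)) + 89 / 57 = 15247 / 456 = 33.44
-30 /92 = -0.33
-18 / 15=-6 / 5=-1.20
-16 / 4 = -4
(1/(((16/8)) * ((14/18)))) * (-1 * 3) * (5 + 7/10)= -10.99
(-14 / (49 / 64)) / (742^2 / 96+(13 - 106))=-3072 / 947863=-0.00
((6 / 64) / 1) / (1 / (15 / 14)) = 45 / 448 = 0.10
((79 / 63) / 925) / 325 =79 / 18939375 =0.00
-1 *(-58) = 58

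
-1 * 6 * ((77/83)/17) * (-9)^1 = 4158/1411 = 2.95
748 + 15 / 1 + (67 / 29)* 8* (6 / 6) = 22663 / 29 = 781.48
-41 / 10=-4.10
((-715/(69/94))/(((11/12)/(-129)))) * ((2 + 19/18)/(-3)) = -28900300/207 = -139614.98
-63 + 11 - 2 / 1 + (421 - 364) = 3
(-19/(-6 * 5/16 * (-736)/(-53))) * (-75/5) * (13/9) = -13091/828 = -15.81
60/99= 20/33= 0.61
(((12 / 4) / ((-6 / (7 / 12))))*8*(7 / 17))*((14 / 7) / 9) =-98 / 459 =-0.21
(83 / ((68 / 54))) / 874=2241 / 29716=0.08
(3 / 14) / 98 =3 / 1372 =0.00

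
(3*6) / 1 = 18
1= 1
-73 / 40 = -1.82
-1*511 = -511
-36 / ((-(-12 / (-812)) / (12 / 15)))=9744 / 5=1948.80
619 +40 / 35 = 4341 / 7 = 620.14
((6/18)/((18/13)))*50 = 12.04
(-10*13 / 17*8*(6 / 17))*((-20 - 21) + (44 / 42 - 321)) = 15766400 / 2023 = 7793.57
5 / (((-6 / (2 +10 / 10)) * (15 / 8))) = -1.33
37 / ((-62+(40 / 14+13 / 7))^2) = 1813 / 160801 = 0.01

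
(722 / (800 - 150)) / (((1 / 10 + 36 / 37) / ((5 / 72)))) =13357 / 185796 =0.07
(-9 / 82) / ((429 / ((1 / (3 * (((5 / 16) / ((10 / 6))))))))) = -8 / 17589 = -0.00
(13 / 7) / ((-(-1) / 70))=130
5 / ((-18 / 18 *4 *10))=-1 / 8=-0.12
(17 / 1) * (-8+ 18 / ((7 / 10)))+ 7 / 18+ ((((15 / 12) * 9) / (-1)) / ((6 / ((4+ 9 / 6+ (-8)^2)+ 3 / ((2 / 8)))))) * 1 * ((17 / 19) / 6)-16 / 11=116834213 / 421344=277.29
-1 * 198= -198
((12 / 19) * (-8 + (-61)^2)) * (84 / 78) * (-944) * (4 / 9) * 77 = -60455481856 / 741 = -81586345.28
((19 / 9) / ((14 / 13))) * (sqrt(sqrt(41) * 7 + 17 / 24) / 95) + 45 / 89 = 13 * sqrt(102 + 1008 * sqrt(41)) / 7560 + 45 / 89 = 0.64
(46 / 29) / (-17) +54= 26576 / 493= 53.91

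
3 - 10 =-7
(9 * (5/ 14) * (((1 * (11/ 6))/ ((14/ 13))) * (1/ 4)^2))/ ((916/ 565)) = 1211925/ 5745152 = 0.21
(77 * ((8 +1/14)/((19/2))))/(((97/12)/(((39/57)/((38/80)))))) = 7756320/665323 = 11.66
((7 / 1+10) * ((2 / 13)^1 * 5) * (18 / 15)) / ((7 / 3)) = 612 / 91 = 6.73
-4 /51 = -0.08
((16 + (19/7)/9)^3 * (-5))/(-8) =5416033415/2000376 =2707.51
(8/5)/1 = 8/5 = 1.60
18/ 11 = 1.64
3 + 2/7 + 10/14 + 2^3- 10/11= 122/11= 11.09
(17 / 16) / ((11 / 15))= 255 / 176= 1.45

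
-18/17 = -1.06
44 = 44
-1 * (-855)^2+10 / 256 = -93571195 / 128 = -731024.96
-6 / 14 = -3 / 7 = -0.43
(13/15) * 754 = 9802/15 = 653.47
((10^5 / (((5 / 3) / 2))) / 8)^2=225000000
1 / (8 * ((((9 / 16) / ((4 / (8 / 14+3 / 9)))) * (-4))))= -14 / 57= -0.25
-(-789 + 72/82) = 32313/41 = 788.12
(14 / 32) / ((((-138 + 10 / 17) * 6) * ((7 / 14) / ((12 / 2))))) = -119 / 18688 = -0.01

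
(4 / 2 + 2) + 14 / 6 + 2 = 25 / 3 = 8.33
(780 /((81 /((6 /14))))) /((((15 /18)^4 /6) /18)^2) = 206980.90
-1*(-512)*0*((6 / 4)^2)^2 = 0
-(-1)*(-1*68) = -68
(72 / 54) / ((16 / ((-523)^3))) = -143055667 / 12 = -11921305.58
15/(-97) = -15/97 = -0.15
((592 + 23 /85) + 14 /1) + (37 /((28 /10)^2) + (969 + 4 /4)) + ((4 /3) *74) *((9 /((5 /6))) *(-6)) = -80178083 /16660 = -4812.61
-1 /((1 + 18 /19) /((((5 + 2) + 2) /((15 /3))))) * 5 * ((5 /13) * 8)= -6840 /481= -14.22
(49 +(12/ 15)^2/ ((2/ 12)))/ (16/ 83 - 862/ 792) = -43418628/ 735925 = -59.00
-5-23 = -28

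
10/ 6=5/ 3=1.67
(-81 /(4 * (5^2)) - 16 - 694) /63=-71081 /6300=-11.28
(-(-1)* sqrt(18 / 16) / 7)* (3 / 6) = 3* sqrt(2) / 56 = 0.08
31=31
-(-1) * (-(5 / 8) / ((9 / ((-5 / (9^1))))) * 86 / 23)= 1075 / 7452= 0.14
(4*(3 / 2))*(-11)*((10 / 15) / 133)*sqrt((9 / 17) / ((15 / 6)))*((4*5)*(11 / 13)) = -5808*sqrt(170) / 29393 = -2.58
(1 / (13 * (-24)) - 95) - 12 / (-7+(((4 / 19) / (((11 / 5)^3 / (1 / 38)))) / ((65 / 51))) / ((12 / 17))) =-94262943219 / 1010442472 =-93.29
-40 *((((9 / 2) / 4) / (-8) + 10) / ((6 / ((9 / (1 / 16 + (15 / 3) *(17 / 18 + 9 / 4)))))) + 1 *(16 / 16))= -177545 / 2309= -76.89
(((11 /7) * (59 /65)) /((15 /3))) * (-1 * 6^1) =-3894 /2275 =-1.71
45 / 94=0.48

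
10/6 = 5/3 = 1.67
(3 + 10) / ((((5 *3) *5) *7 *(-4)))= -13 / 2100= -0.01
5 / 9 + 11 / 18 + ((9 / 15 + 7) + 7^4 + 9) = 72563 / 30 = 2418.77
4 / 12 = 1 / 3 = 0.33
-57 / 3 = -19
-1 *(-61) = 61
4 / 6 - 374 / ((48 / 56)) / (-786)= 2881 / 2358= 1.22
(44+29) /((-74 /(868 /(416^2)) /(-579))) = 2.86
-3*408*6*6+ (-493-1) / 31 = -1366478 / 31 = -44079.94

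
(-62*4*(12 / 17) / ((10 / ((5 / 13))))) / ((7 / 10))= -9.62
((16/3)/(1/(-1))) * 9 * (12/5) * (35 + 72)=-61632/5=-12326.40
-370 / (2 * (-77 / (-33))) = -555 / 7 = -79.29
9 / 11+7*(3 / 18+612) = 282875 / 66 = 4285.98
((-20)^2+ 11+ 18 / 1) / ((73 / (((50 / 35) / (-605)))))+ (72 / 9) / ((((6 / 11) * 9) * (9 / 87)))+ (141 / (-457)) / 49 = 22915112459 / 1456507899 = 15.73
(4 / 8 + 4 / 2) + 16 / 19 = 127 / 38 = 3.34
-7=-7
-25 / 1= -25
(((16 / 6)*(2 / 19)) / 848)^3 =1 / 27570978261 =0.00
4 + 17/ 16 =81/ 16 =5.06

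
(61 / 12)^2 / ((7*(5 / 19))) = 70699 / 5040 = 14.03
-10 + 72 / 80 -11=-201 / 10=-20.10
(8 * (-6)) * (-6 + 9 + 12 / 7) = -1584 / 7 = -226.29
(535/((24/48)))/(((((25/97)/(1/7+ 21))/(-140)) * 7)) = -12288736/7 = -1755533.71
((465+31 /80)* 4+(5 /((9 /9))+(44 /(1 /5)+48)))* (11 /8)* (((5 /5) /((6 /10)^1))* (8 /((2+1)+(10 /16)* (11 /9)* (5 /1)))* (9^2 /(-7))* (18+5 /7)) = -29897617266 /24059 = -1242679.13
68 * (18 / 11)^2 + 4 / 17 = 375028 / 2057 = 182.32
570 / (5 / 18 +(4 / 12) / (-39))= 14820 / 7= 2117.14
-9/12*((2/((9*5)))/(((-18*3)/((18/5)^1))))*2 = 1/225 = 0.00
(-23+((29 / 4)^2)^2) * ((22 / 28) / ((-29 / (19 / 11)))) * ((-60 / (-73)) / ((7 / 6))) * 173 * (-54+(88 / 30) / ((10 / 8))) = 807188.72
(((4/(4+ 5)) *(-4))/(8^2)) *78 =-13/6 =-2.17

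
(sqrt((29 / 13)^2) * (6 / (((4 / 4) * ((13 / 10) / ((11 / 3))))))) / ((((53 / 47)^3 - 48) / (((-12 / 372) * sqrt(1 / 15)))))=132478148 * sqrt(15) / 75985832559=0.01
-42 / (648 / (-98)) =343 / 54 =6.35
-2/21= -0.10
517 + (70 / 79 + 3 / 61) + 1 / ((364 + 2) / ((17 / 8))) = 119805983 / 231312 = 517.94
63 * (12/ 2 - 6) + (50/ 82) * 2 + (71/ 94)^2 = 1.79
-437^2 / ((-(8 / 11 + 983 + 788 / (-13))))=27308567 / 132005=206.88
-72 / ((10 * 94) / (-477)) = 8586 / 235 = 36.54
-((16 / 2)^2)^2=-4096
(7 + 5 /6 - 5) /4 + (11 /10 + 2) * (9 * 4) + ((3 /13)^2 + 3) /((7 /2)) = 16067131 /141960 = 113.18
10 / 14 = 5 / 7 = 0.71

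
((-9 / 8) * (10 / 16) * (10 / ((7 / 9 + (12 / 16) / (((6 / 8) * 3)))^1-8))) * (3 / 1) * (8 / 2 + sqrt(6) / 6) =2025 * sqrt(6) / 3968 + 6075 / 496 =13.50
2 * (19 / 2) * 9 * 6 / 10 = 513 / 5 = 102.60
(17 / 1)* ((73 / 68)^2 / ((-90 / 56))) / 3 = -37303 / 9180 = -4.06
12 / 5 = 2.40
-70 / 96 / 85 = -7 / 816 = -0.01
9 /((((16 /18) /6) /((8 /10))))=48.60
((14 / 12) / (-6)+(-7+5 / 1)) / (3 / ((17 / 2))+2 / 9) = -3.82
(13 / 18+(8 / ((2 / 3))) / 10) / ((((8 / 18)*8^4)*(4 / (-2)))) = -0.00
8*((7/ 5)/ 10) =28/ 25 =1.12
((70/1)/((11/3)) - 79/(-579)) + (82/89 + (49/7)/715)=742732802/36844665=20.16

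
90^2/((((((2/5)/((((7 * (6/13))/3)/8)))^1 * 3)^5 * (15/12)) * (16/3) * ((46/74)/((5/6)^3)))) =1214568359375/60443316191232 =0.02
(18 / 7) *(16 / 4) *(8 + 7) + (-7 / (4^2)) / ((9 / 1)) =155471 / 1008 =154.24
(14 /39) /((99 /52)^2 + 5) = 2912 /69963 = 0.04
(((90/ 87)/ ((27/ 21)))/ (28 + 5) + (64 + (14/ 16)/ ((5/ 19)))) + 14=9342163/ 114840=81.35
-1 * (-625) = 625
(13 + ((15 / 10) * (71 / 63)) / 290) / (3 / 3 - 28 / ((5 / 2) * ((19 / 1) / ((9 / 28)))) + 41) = 3009809 / 9675792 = 0.31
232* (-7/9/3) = -1624/27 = -60.15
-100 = -100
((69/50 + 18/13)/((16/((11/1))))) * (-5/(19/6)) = -59301/19760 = -3.00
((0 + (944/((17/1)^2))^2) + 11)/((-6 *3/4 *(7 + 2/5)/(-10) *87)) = 60328900/806562297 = 0.07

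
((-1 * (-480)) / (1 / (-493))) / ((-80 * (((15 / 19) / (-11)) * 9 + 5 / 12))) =-7418664 / 575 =-12902.02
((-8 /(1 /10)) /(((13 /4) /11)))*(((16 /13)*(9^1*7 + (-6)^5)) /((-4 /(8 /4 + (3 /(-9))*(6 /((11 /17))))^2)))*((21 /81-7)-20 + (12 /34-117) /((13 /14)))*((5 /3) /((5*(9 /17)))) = 15956573224960 /217503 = 73362543.16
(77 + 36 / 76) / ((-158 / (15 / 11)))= -11040 / 16511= -0.67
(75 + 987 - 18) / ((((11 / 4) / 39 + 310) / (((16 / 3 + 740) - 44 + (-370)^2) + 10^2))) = 22426589952 / 48371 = 463637.10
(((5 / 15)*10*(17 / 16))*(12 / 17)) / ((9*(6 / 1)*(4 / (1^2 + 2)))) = 5 / 144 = 0.03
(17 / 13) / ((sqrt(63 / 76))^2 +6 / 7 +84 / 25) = 226100 / 872469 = 0.26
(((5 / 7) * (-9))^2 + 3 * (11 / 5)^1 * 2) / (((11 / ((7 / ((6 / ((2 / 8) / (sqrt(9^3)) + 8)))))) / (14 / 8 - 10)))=-770369 / 2016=-382.13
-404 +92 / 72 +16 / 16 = -7231 / 18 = -401.72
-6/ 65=-0.09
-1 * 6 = -6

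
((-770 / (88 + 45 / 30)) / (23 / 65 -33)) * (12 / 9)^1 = 200200 / 569757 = 0.35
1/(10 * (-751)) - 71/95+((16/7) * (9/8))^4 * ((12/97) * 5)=873900499483/33232072930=26.30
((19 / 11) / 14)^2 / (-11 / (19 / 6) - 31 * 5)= -6859 / 71408876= -0.00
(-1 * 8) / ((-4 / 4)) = 8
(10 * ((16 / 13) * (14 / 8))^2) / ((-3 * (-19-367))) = 3920 / 97851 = 0.04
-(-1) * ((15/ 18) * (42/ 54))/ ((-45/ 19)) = -133/ 486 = -0.27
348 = 348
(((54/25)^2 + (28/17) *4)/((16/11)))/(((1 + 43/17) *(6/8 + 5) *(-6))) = -328823/5175000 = -0.06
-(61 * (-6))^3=49027896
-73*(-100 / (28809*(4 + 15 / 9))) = 7300 / 163251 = 0.04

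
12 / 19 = 0.63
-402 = -402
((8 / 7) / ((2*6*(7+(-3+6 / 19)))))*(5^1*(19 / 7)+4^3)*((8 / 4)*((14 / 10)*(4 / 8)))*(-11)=-37829 / 1435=-26.36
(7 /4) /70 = 1 /40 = 0.02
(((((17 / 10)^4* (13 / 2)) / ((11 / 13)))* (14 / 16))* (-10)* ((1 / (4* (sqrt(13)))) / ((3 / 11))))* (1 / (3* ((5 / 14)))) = -133.21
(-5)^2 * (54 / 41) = 32.93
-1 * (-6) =6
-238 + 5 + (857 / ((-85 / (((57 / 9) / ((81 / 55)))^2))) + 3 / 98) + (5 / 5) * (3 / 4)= -82375383655 / 196751268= -418.68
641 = 641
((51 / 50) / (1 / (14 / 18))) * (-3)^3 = -1071 / 50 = -21.42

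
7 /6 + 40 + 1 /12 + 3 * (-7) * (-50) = 4365 /4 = 1091.25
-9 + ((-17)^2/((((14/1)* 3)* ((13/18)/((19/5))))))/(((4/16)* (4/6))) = 94743/455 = 208.23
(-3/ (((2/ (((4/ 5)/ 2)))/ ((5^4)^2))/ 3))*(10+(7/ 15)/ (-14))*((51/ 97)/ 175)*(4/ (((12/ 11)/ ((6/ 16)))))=-314510625/ 10864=-28949.80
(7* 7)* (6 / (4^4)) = 147 / 128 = 1.15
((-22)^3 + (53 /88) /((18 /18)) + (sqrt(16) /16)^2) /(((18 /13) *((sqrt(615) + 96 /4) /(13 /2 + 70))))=31856827 /88 - 31856827 *sqrt(615) /2112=-12054.82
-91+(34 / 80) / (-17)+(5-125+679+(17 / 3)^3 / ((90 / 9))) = 105013 / 216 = 486.17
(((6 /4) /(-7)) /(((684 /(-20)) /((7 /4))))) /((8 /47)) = 0.06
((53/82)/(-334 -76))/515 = -53/17314300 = -0.00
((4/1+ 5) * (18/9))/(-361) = -18/361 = -0.05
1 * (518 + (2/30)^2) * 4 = 466204/225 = 2072.02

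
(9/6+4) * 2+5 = 16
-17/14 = -1.21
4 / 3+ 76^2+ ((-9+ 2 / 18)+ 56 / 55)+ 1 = 2856379 / 495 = 5770.46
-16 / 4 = -4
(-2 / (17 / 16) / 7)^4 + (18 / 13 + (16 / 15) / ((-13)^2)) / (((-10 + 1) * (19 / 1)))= -252540638086 / 86928446744685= -0.00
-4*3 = -12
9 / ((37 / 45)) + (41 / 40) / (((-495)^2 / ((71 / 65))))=258011432707 / 23571405000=10.95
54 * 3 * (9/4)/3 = 243/2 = 121.50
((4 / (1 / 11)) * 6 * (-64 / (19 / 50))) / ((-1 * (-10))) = -4446.32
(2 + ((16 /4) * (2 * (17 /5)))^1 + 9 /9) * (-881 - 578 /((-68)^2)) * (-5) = 133049.88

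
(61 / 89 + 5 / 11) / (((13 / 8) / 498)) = 349.35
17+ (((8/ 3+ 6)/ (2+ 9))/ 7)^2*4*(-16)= 863873/ 53361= 16.19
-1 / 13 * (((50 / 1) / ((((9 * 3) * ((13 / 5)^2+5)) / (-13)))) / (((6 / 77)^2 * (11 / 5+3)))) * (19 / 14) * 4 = 7184375 / 265356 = 27.07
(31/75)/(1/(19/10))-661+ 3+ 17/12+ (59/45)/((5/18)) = -325539/500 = -651.08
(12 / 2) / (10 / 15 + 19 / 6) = 36 / 23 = 1.57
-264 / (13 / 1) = -264 / 13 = -20.31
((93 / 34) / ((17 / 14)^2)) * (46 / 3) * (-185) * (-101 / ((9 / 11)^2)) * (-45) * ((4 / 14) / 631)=-451363081400 / 27900927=-16177.35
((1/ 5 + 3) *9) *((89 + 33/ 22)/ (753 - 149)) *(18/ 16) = 14661/ 3020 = 4.85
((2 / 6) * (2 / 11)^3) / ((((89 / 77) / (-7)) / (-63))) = 8232 / 10769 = 0.76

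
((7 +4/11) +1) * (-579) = -53268/11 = -4842.55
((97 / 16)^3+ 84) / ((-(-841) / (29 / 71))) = 1256737 / 8433664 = 0.15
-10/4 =-5/2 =-2.50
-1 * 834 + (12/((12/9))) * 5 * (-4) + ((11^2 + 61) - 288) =-1120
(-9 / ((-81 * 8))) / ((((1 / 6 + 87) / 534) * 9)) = 89 / 9414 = 0.01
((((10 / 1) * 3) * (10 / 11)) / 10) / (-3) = -10 / 11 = -0.91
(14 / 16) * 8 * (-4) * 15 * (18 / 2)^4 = -2755620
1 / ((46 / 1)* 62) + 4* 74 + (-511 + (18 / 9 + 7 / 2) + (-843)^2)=2026173455 / 2852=710439.50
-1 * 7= -7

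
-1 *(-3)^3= 27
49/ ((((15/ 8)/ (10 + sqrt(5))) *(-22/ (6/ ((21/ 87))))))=-3248/ 11- 1624 *sqrt(5)/ 55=-361.30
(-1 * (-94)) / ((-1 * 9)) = -94 / 9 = -10.44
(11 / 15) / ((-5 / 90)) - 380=-393.20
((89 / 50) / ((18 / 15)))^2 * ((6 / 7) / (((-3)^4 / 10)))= 7921 / 34020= 0.23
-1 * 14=-14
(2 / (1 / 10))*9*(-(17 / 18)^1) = -170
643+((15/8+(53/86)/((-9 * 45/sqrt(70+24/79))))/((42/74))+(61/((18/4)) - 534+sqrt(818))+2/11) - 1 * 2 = -1961 * sqrt(438766)/57782970+sqrt(818)+687683/5544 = 152.62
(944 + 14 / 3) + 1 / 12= 3795 / 4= 948.75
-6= -6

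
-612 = -612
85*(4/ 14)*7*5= 850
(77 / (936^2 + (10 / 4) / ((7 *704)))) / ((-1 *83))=-758912 / 716688581023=-0.00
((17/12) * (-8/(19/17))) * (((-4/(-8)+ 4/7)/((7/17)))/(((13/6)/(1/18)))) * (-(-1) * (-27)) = 221085/12103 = 18.27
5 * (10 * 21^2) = 22050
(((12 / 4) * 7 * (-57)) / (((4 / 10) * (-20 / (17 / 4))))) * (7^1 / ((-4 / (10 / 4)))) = -712215 / 256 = -2782.09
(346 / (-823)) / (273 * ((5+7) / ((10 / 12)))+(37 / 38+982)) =-65740 / 768429339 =-0.00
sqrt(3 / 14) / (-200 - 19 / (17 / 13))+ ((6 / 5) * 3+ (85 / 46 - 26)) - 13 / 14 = -17292 / 805 - 17 * sqrt(42) / 51058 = -21.48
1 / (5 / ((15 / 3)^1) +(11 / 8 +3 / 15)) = 40 / 103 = 0.39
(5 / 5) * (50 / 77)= 50 / 77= 0.65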